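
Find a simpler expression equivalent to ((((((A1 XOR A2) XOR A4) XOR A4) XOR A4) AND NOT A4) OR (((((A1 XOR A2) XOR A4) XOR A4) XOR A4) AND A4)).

By distribution ((E AND v) OR (E AND NOT v) = E) then XOR self-cancellation ((E XOR v) XOR v = E):
= ((A1 XOR A2) XOR A4)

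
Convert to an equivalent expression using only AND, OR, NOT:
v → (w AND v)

NOT v OR (w AND v)
(Implication elimination: A → B = NOT A OR B)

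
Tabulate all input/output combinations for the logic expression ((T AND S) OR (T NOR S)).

S | T | Output
--------------
0 | 0 | 1
0 | 1 | 0
1 | 0 | 0
1 | 1 | 1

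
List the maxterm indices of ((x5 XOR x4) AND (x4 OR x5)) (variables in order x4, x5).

ΠM(0, 3) = (x4 OR x5) AND (NOT x4 OR NOT x5)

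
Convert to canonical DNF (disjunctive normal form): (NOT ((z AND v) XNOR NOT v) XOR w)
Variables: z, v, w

(NOT z AND NOT v AND NOT w) OR (NOT z AND v AND w) OR (z AND NOT v AND NOT w) OR (z AND v AND NOT w)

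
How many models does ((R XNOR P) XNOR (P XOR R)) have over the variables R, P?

No assignment satisfies the expression.
Count: 0 out of 4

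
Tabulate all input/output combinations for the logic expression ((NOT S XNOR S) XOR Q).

Q | S | Output
--------------
0 | 0 | 0
0 | 1 | 0
1 | 0 | 1
1 | 1 | 1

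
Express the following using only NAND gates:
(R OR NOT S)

((R NAND R) NAND ((S NAND S) NAND (S NAND S)))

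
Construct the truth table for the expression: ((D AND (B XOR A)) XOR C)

A | B | D | C | Output
----------------------
0 | 0 | 0 | 0 | 0
0 | 0 | 0 | 1 | 1
0 | 0 | 1 | 0 | 0
0 | 0 | 1 | 1 | 1
0 | 1 | 0 | 0 | 0
0 | 1 | 0 | 1 | 1
0 | 1 | 1 | 0 | 1
0 | 1 | 1 | 1 | 0
1 | 0 | 0 | 0 | 0
1 | 0 | 0 | 1 | 1
1 | 0 | 1 | 0 | 1
1 | 0 | 1 | 1 | 0
1 | 1 | 0 | 0 | 0
1 | 1 | 0 | 1 | 1
1 | 1 | 1 | 0 | 0
1 | 1 | 1 | 1 | 1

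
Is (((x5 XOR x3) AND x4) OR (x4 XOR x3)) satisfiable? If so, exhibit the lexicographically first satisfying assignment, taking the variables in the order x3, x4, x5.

x3=0, x4=1, x5=0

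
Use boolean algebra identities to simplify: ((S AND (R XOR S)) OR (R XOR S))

By absorption (E OR (E AND v) = E):
= (R XOR S)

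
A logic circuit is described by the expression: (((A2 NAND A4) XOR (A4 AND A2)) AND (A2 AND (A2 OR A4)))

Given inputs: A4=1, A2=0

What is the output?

Substituting: (((0 NAND 1) XOR (1 AND 0)) AND (0 AND (0 OR 1)))
= 0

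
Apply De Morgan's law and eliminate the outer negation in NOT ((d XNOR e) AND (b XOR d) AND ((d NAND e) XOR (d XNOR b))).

NOT (d XNOR e) OR NOT (b XOR d) OR NOT ((d NAND e) XOR (d XNOR b))
De Morgan's: NOT(AND of terms) = OR of negations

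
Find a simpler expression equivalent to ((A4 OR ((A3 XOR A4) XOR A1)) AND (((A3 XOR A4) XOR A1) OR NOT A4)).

By distribution ((E OR v) AND (E OR NOT v) = E):
= ((A3 XOR A4) XOR A1)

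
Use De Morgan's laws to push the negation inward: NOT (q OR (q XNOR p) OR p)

NOT q AND NOT (q XNOR p) AND NOT p
De Morgan's: NOT(OR of terms) = AND of negations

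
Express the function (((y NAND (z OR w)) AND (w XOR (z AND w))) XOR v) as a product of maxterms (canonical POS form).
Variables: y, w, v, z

ΠM(0, 1, 5, 6, 8, 9, 12, 13) = (y OR w OR v OR z) AND (y OR w OR v OR NOT z) AND (y OR NOT w OR v OR NOT z) AND (y OR NOT w OR NOT v OR z) AND (NOT y OR w OR v OR z) AND (NOT y OR w OR v OR NOT z) AND (NOT y OR NOT w OR v OR z) AND (NOT y OR NOT w OR v OR NOT z)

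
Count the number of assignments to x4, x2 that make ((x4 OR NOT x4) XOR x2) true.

Satisfying assignments: (0,0), (1,0)
Count: 2 out of 4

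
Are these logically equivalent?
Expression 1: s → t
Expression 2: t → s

No, Converse is not equivalent to original (counterexample: s=0, t=1)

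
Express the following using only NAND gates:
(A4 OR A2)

((A4 NAND A4) NAND (A2 NAND A2))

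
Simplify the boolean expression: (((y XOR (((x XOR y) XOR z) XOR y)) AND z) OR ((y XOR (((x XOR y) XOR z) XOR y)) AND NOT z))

By distribution ((E AND v) OR (E AND NOT v) = E) then XOR self-cancellation ((E XOR v) XOR v = E):
= ((x XOR y) XOR z)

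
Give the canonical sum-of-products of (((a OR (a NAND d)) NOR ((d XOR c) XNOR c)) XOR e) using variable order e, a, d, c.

Σm(8, 9, 10, 11, 12, 13, 14, 15) = (e AND NOT a AND NOT d AND NOT c) OR (e AND NOT a AND NOT d AND c) OR (e AND NOT a AND d AND NOT c) OR (e AND NOT a AND d AND c) OR (e AND a AND NOT d AND NOT c) OR (e AND a AND NOT d AND c) OR (e AND a AND d AND NOT c) OR (e AND a AND d AND c)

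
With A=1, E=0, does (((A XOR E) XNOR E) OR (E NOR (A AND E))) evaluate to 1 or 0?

Substituting: (((1 XOR 0) XNOR 0) OR (0 NOR (1 AND 0)))
= 1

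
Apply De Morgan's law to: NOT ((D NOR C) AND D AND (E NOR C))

NOT (D NOR C) OR NOT D OR NOT (E NOR C)
De Morgan's: NOT(AND of terms) = OR of negations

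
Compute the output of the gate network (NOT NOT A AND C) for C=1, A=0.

Substituting: (NOT NOT 0 AND 1)
= 0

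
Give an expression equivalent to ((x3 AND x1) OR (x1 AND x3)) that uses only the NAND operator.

((((x3 NAND x1) NAND (x3 NAND x1)) NAND ((x3 NAND x1) NAND (x3 NAND x1))) NAND (((x1 NAND x3) NAND (x1 NAND x3)) NAND ((x1 NAND x3) NAND (x1 NAND x3))))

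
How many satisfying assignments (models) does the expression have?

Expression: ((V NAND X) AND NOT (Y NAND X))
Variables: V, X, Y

Satisfying assignments: (0,1,1)
Count: 1 out of 8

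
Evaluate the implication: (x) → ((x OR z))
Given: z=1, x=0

Antecedent (x) = 0; consequent ((x OR z)) = 1.
0 → 1 = 1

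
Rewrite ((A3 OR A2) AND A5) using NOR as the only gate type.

((((A3 NOR A2) NOR (A3 NOR A2)) NOR ((A3 NOR A2) NOR (A3 NOR A2))) NOR (A5 NOR A5))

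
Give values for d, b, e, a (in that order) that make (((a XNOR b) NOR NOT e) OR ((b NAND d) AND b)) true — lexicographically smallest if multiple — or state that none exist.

d=0, b=0, e=1, a=1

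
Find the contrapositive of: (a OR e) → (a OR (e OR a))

Contrapositive: NOT (a OR (e OR a)) → NOT (a OR e)
Note: A statement and its contrapositive are logically equivalent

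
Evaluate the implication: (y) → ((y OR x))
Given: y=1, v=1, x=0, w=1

Antecedent (y) = 1; consequent ((y OR x)) = 1.
1 → 1 = 1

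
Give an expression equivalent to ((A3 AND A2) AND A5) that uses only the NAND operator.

((((A3 NAND A2) NAND (A3 NAND A2)) NAND A5) NAND (((A3 NAND A2) NAND (A3 NAND A2)) NAND A5))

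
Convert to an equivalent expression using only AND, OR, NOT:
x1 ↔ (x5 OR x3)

(x1 AND (x5 OR x3)) OR (NOT x1 AND NOT (x5 OR x3))
(Biconditional = both true or both false)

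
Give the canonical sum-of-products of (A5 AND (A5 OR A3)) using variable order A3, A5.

Σm(1, 3) = (NOT A3 AND A5) OR (A3 AND A5)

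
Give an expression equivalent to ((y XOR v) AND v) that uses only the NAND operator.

((((y NAND (y NAND v)) NAND (v NAND (y NAND v))) NAND v) NAND (((y NAND (y NAND v)) NAND (v NAND (y NAND v))) NAND v))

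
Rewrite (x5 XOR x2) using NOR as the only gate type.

((((x5 NOR x2) NOR (x5 NOR x2)) NOR ((x5 NOR x2) NOR (x5 NOR x2))) NOR ((((x5 NOR x5) NOR (x2 NOR x2)) NOR ((x5 NOR x5) NOR (x2 NOR x2))) NOR (((x5 NOR x5) NOR (x2 NOR x2)) NOR ((x5 NOR x5) NOR (x2 NOR x2)))))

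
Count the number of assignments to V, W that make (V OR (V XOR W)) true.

Satisfying assignments: (0,1), (1,0), (1,1)
Count: 3 out of 4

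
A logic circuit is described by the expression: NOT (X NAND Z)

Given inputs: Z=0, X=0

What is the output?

Substituting: NOT (0 NAND 0)
= 0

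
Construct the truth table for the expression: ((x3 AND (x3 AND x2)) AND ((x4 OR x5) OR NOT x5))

x4 | x5 | x2 | x3 | Output
--------------------------
0 | 0 | 0 | 0 | 0
0 | 0 | 0 | 1 | 0
0 | 0 | 1 | 0 | 0
0 | 0 | 1 | 1 | 1
0 | 1 | 0 | 0 | 0
0 | 1 | 0 | 1 | 0
0 | 1 | 1 | 0 | 0
0 | 1 | 1 | 1 | 1
1 | 0 | 0 | 0 | 0
1 | 0 | 0 | 1 | 0
1 | 0 | 1 | 0 | 0
1 | 0 | 1 | 1 | 1
1 | 1 | 0 | 0 | 0
1 | 1 | 0 | 1 | 0
1 | 1 | 1 | 0 | 0
1 | 1 | 1 | 1 | 1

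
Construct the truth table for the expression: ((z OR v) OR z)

z | v | Output
--------------
0 | 0 | 0
0 | 1 | 1
1 | 0 | 1
1 | 1 | 1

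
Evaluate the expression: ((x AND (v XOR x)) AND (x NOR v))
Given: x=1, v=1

Substituting: ((1 AND (1 XOR 1)) AND (1 NOR 1))
= 0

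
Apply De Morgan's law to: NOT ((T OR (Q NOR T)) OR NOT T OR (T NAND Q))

NOT (T OR (Q NOR T)) AND T AND NOT (T NAND Q)
De Morgan's: NOT(OR of terms) = AND of negations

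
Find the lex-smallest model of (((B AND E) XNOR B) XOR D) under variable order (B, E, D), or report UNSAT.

B=0, E=0, D=0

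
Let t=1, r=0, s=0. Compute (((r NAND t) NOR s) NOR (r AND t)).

Substituting: (((0 NAND 1) NOR 0) NOR (0 AND 1))
= 1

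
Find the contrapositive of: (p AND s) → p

Contrapositive: NOT p → NOT (p AND s)
Note: A statement and its contrapositive are logically equivalent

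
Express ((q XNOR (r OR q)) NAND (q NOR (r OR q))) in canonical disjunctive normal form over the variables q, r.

(NOT q AND r) OR (q AND NOT r) OR (q AND r)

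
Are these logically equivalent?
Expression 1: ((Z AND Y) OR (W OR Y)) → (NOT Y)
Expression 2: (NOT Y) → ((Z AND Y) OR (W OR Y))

No, Converse is not equivalent to original (counterexample: Z=0, W=0, Y=0)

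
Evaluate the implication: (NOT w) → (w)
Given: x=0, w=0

Antecedent (NOT w) = 1; consequent (w) = 0.
1 → 0 = 0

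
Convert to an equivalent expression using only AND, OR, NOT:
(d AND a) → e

NOT (d AND a) OR e
(Implication elimination: A → B = NOT A OR B)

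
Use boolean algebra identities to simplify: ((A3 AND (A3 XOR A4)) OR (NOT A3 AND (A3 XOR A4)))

By distribution ((E AND v) OR (E AND NOT v) = E):
= (A3 XOR A4)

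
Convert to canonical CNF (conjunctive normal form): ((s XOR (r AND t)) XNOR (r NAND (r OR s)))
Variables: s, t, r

(s OR t OR r) AND (s OR NOT t OR r) AND (s OR NOT t OR NOT r) AND (NOT s OR t OR NOT r)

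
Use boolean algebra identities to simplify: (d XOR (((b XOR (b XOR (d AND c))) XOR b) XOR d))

By XOR self-cancellation ((E XOR v) XOR v = E) then XOR self-cancellation ((E XOR v) XOR v = E):
= (b XOR (d AND c))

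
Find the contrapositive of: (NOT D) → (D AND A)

Contrapositive: NOT (D AND A) → D
Note: A statement and its contrapositive are logically equivalent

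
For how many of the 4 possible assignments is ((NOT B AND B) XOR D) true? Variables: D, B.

Satisfying assignments: (1,0), (1,1)
Count: 2 out of 4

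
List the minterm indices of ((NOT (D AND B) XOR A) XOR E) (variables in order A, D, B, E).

Σm(0, 2, 4, 7, 9, 11, 13, 14) = (NOT A AND NOT D AND NOT B AND NOT E) OR (NOT A AND NOT D AND B AND NOT E) OR (NOT A AND D AND NOT B AND NOT E) OR (NOT A AND D AND B AND E) OR (A AND NOT D AND NOT B AND E) OR (A AND NOT D AND B AND E) OR (A AND D AND NOT B AND E) OR (A AND D AND B AND NOT E)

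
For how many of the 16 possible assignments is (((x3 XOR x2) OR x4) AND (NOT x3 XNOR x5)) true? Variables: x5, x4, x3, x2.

Satisfying assignments: (0,0,1,0), (0,1,1,0), (0,1,1,1), (1,0,0,1), (1,1,0,0), (1,1,0,1)
Count: 6 out of 16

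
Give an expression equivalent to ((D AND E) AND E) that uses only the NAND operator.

((((D NAND E) NAND (D NAND E)) NAND E) NAND (((D NAND E) NAND (D NAND E)) NAND E))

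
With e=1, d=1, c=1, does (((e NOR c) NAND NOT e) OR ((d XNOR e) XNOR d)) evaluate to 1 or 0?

Substituting: (((1 NOR 1) NAND NOT 1) OR ((1 XNOR 1) XNOR 1))
= 1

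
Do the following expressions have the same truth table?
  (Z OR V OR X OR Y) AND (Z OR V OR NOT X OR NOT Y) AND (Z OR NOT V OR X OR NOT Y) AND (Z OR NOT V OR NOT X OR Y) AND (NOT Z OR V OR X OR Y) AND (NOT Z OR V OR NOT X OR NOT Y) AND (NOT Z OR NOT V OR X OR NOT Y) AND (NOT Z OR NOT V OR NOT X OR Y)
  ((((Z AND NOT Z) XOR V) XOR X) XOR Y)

Yes, they are equivalent — the two output columns agree on all 16 assignments:
Z | V | X | Y | Expression 1 | Expression 2
-------------------------------------------
0 | 0 | 0 | 0 | 0 | 0
0 | 0 | 0 | 1 | 1 | 1
0 | 0 | 1 | 0 | 1 | 1
0 | 0 | 1 | 1 | 0 | 0
0 | 1 | 0 | 0 | 1 | 1
0 | 1 | 0 | 1 | 0 | 0
0 | 1 | 1 | 0 | 0 | 0
0 | 1 | 1 | 1 | 1 | 1
1 | 0 | 0 | 0 | 0 | 0
1 | 0 | 0 | 1 | 1 | 1
1 | 0 | 1 | 0 | 1 | 1
1 | 0 | 1 | 1 | 0 | 0
1 | 1 | 0 | 0 | 1 | 1
1 | 1 | 0 | 1 | 0 | 0
1 | 1 | 1 | 0 | 0 | 0
1 | 1 | 1 | 1 | 1 | 1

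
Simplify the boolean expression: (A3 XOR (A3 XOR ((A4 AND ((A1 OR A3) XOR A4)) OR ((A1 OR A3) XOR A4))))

By XOR self-cancellation ((E XOR v) XOR v = E) then absorption (E OR (E AND v) = E):
= ((A1 OR A3) XOR A4)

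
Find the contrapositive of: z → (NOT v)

Contrapositive: v → NOT z
Note: A statement and its contrapositive are logically equivalent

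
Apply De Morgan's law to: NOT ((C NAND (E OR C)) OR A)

NOT (C NAND (E OR C)) AND NOT A
De Morgan's: NOT(OR of terms) = AND of negations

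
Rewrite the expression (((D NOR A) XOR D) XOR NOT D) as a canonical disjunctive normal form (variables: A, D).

(NOT A AND D) OR (A AND NOT D) OR (A AND D)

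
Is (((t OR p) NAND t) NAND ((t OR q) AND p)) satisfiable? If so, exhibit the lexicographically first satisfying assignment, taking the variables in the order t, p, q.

t=0, p=0, q=0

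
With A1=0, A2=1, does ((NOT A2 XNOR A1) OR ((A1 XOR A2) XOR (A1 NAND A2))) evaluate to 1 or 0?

Substituting: ((NOT 1 XNOR 0) OR ((0 XOR 1) XOR (0 NAND 1)))
= 1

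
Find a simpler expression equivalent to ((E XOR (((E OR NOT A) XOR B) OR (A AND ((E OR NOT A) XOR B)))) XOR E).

By XOR self-cancellation ((E XOR v) XOR v = E) then absorption (E OR (E AND v) = E):
= ((E OR NOT A) XOR B)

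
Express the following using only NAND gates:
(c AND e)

((c NAND e) NAND (c NAND e))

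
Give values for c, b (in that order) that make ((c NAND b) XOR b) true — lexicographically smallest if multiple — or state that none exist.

c=0, b=0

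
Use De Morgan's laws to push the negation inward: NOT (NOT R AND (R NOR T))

R OR NOT (R NOR T)
De Morgan's: NOT(AND of terms) = OR of negations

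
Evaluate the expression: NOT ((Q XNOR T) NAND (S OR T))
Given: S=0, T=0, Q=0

Substituting: NOT ((0 XNOR 0) NAND (0 OR 0))
= 0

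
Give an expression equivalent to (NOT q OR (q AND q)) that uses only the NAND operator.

(((q NAND q) NAND (q NAND q)) NAND (((q NAND q) NAND (q NAND q)) NAND ((q NAND q) NAND (q NAND q))))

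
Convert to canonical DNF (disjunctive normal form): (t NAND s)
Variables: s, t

(NOT s AND NOT t) OR (NOT s AND t) OR (s AND NOT t)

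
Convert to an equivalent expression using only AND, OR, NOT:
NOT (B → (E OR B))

B AND NOT (E OR B)
(Negated implication: NOT(A → B) = A AND NOT B)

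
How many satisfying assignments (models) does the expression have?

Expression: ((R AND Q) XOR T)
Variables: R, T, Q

Satisfying assignments: (0,1,0), (0,1,1), (1,0,1), (1,1,0)
Count: 4 out of 8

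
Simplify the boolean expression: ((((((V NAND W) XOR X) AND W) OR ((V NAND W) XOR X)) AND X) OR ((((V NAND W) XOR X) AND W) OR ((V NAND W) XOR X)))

By absorption (E OR (E AND v) = E) then absorption (E OR (E AND v) = E):
= ((V NAND W) XOR X)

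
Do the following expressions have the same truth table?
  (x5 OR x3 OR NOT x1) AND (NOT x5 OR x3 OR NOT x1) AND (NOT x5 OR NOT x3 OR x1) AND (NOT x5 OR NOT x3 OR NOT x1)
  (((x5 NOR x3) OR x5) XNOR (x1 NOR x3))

Yes, they are equivalent — the two output columns agree on all 8 assignments:
x5 | x3 | x1 | Expression 1 | Expression 2
------------------------------------------
0 | 0 | 0 | 1 | 1
0 | 0 | 1 | 0 | 0
0 | 1 | 0 | 1 | 1
0 | 1 | 1 | 1 | 1
1 | 0 | 0 | 1 | 1
1 | 0 | 1 | 0 | 0
1 | 1 | 0 | 0 | 0
1 | 1 | 1 | 0 | 0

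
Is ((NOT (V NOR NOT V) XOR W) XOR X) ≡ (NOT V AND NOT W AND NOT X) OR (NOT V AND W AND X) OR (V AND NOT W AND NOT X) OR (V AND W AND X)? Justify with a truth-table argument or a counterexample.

Yes, they are equivalent — the two output columns agree on all 8 assignments:
V | W | X | Expression 1 | Expression 2
---------------------------------------
0 | 0 | 0 | 1 | 1
0 | 0 | 1 | 0 | 0
0 | 1 | 0 | 0 | 0
0 | 1 | 1 | 1 | 1
1 | 0 | 0 | 1 | 1
1 | 0 | 1 | 0 | 0
1 | 1 | 0 | 0 | 0
1 | 1 | 1 | 1 | 1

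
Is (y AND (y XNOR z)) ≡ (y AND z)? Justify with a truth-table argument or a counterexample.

Yes, they are equivalent — the two output columns agree on all 4 assignments:
y | z | Expression 1 | Expression 2
-----------------------------------
0 | 0 | 0 | 0
0 | 1 | 0 | 0
1 | 0 | 0 | 0
1 | 1 | 1 | 1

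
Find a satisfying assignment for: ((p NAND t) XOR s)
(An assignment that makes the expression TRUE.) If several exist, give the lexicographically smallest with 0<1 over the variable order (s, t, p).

s=0, t=0, p=0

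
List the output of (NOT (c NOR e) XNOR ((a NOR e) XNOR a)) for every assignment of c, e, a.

c | e | a | Output
------------------
0 | 0 | 0 | 1
0 | 0 | 1 | 1
0 | 1 | 0 | 1
0 | 1 | 1 | 0
1 | 0 | 0 | 0
1 | 0 | 1 | 0
1 | 1 | 0 | 1
1 | 1 | 1 | 0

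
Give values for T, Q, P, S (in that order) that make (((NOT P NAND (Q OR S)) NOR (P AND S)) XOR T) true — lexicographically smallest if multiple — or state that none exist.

T=0, Q=0, P=0, S=1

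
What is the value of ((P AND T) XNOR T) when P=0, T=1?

Substituting: ((0 AND 1) XNOR 1)
= 0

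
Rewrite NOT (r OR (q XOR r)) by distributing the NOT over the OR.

NOT r AND NOT (q XOR r)
De Morgan's: NOT(OR of terms) = AND of negations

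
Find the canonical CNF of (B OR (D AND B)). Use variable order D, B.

(D OR B) AND (NOT D OR B)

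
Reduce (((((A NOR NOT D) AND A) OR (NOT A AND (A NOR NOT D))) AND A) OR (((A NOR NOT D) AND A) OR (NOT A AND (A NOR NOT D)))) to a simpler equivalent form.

By absorption (E OR (E AND v) = E) then distribution ((E AND v) OR (E AND NOT v) = E):
= (A NOR NOT D)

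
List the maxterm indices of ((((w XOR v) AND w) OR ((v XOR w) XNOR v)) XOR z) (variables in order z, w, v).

ΠM(3, 4, 5, 6) = (z OR NOT w OR NOT v) AND (NOT z OR w OR v) AND (NOT z OR w OR NOT v) AND (NOT z OR NOT w OR v)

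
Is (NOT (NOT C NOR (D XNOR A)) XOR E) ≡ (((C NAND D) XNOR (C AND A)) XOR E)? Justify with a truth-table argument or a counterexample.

No. Counterexample: with C=0, A=0, E=0, D=0, Expression 1 = 1 but Expression 2 = 0.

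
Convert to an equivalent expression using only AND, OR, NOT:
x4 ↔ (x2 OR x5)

(x4 AND (x2 OR x5)) OR (NOT x4 AND NOT (x2 OR x5))
(Biconditional = both true or both false)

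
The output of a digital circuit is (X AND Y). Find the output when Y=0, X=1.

Substituting: (1 AND 0)
= 0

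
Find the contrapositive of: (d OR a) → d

Contrapositive: NOT d → NOT (d OR a)
Note: A statement and its contrapositive are logically equivalent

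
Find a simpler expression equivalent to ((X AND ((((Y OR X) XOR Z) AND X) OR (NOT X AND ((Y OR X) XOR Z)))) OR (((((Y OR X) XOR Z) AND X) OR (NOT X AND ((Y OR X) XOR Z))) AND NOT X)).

By distribution ((E AND v) OR (E AND NOT v) = E) then distribution ((E AND v) OR (E AND NOT v) = E):
= ((Y OR X) XOR Z)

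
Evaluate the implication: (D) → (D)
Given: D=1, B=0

Antecedent (D) = 1; consequent (D) = 1.
1 → 1 = 1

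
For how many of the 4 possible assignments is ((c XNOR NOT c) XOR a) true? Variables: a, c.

Satisfying assignments: (1,0), (1,1)
Count: 2 out of 4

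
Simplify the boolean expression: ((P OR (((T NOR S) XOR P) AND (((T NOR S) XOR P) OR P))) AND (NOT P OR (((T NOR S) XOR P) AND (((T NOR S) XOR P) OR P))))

By distribution ((E OR v) AND (E OR NOT v) = E) then absorption (E AND (E OR v) = E):
= ((T NOR S) XOR P)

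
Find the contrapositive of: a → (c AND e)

Contrapositive: NOT (c AND e) → NOT a
Note: A statement and its contrapositive are logically equivalent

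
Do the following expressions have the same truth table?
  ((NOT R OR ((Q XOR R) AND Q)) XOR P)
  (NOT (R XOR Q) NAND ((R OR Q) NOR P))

No. Counterexample: with Q=0, R=0, P=0, Expression 1 = 1 but Expression 2 = 0.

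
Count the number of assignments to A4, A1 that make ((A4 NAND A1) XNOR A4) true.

Satisfying assignments: (1,0)
Count: 1 out of 4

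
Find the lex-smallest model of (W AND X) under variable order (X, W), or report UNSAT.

X=1, W=1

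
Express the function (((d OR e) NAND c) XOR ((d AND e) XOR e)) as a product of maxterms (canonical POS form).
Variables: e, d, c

ΠM(3, 4, 7) = (e OR NOT d OR NOT c) AND (NOT e OR d OR c) AND (NOT e OR NOT d OR NOT c)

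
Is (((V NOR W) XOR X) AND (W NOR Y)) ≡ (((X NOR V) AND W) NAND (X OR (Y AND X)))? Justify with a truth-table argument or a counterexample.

No. Counterexample: with Y=0, V=0, X=0, W=1, Expression 1 = 0 but Expression 2 = 1.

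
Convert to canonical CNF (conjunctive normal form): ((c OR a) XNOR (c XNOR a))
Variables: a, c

(a OR c) AND (a OR NOT c) AND (NOT a OR c)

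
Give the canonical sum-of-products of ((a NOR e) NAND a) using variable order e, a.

Σm(0, 1, 2, 3) = (NOT e AND NOT a) OR (NOT e AND a) OR (e AND NOT a) OR (e AND a)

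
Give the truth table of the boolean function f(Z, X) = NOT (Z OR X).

Z | X | Output
--------------
0 | 0 | 1
0 | 1 | 0
1 | 0 | 0
1 | 1 | 0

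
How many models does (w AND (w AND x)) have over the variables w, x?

Satisfying assignments: (1,1)
Count: 1 out of 4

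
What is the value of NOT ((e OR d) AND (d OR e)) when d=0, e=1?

Substituting: NOT ((1 OR 0) AND (0 OR 1))
= 0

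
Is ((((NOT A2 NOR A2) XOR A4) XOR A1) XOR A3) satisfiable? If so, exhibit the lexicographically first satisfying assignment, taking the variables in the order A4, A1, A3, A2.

A4=0, A1=0, A3=1, A2=0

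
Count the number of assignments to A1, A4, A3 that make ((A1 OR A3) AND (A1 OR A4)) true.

Satisfying assignments: (0,1,1), (1,0,0), (1,0,1), (1,1,0), (1,1,1)
Count: 5 out of 8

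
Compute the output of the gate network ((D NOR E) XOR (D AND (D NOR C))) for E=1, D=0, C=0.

Substituting: ((0 NOR 1) XOR (0 AND (0 NOR 0)))
= 0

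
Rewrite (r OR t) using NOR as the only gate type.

((r NOR t) NOR (r NOR t))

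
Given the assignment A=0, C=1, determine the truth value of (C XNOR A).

Substituting: (1 XNOR 0)
= 0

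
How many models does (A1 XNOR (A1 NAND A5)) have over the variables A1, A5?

Satisfying assignments: (1,0)
Count: 1 out of 4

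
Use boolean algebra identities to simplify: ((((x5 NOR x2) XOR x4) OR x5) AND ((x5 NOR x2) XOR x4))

By absorption (E AND (E OR v) = E):
= ((x5 NOR x2) XOR x4)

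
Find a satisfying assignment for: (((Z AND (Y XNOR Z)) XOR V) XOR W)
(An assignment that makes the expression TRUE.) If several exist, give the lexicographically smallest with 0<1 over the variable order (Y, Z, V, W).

Y=0, Z=0, V=0, W=1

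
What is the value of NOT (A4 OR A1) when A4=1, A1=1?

Substituting: NOT (1 OR 1)
= 0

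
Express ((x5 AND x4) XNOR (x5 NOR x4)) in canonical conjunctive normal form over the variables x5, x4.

(x5 OR x4) AND (NOT x5 OR NOT x4)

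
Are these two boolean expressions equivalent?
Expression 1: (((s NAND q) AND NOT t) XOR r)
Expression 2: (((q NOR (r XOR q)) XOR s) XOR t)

No. Counterexample: with r=0, s=0, q=1, t=0, Expression 1 = 1 but Expression 2 = 0.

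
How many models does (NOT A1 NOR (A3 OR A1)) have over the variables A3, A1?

No assignment satisfies the expression.
Count: 0 out of 4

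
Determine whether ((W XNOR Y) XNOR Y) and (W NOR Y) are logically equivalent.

No. Counterexample: with Y=0, W=0, Expression 1 = 0 but Expression 2 = 1.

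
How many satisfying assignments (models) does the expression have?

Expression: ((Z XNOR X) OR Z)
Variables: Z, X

Satisfying assignments: (0,0), (1,0), (1,1)
Count: 3 out of 4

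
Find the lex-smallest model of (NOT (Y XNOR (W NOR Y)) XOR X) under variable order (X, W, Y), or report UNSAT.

X=0, W=0, Y=0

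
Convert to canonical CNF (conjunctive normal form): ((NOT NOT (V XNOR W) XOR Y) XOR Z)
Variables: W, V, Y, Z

(W OR V OR Y OR NOT Z) AND (W OR V OR NOT Y OR Z) AND (W OR NOT V OR Y OR Z) AND (W OR NOT V OR NOT Y OR NOT Z) AND (NOT W OR V OR Y OR Z) AND (NOT W OR V OR NOT Y OR NOT Z) AND (NOT W OR NOT V OR Y OR NOT Z) AND (NOT W OR NOT V OR NOT Y OR Z)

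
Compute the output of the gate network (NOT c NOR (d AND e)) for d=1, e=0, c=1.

Substituting: (NOT 1 NOR (1 AND 0))
= 1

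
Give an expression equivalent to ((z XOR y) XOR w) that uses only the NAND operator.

((((z NAND (z NAND y)) NAND (y NAND (z NAND y))) NAND (((z NAND (z NAND y)) NAND (y NAND (z NAND y))) NAND w)) NAND (w NAND (((z NAND (z NAND y)) NAND (y NAND (z NAND y))) NAND w)))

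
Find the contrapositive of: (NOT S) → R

Contrapositive: NOT R → S
Note: A statement and its contrapositive are logically equivalent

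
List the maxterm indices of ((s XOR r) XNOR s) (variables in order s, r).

ΠM(1, 3) = (s OR NOT r) AND (NOT s OR NOT r)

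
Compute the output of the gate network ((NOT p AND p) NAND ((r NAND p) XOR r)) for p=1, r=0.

Substituting: ((NOT 1 AND 1) NAND ((0 NAND 1) XOR 0))
= 1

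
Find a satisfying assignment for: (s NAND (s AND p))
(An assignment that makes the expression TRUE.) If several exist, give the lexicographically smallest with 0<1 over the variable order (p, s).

p=0, s=0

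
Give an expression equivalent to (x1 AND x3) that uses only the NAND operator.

((x1 NAND x3) NAND (x1 NAND x3))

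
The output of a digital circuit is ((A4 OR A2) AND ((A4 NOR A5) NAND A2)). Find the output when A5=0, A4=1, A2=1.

Substituting: ((1 OR 1) AND ((1 NOR 0) NAND 1))
= 1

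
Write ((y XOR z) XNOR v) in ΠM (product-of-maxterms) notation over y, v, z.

ΠM(1, 2, 4, 7) = (y OR v OR NOT z) AND (y OR NOT v OR z) AND (NOT y OR v OR z) AND (NOT y OR NOT v OR NOT z)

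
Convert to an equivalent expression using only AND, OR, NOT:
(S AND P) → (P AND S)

NOT (S AND P) OR (P AND S)
(Implication elimination: A → B = NOT A OR B)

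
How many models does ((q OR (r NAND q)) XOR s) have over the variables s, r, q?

Satisfying assignments: (0,0,0), (0,0,1), (0,1,0), (0,1,1)
Count: 4 out of 8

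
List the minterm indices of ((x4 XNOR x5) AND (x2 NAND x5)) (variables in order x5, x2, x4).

Σm(0, 2, 5) = (NOT x5 AND NOT x2 AND NOT x4) OR (NOT x5 AND x2 AND NOT x4) OR (x5 AND NOT x2 AND x4)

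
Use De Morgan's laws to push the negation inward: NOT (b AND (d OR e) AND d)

NOT b OR NOT (d OR e) OR NOT d
De Morgan's: NOT(AND of terms) = OR of negations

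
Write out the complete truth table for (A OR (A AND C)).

C | A | Output
--------------
0 | 0 | 0
0 | 1 | 1
1 | 0 | 0
1 | 1 | 1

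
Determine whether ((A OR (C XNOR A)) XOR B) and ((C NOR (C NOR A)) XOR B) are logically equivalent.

No. Counterexample: with C=0, B=0, A=0, Expression 1 = 1 but Expression 2 = 0.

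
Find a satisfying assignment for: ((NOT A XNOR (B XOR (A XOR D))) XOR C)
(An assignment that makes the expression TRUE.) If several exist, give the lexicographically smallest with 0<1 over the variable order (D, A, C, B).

D=0, A=0, C=0, B=1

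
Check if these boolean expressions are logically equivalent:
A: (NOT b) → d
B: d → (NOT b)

No, Converse is not equivalent to original (counterexample: b=0, d=0)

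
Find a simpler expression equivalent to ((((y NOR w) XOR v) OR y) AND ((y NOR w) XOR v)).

By absorption (E AND (E OR v) = E):
= ((y NOR w) XOR v)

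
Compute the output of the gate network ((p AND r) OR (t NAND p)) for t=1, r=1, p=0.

Substituting: ((0 AND 1) OR (1 NAND 0))
= 1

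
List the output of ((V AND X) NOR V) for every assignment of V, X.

V | X | Output
--------------
0 | 0 | 1
0 | 1 | 1
1 | 0 | 0
1 | 1 | 0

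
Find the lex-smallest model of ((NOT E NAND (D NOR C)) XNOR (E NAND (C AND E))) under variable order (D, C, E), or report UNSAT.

D=0, C=0, E=1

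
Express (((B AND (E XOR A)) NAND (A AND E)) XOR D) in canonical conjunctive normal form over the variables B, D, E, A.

(B OR NOT D OR E OR A) AND (B OR NOT D OR E OR NOT A) AND (B OR NOT D OR NOT E OR A) AND (B OR NOT D OR NOT E OR NOT A) AND (NOT B OR NOT D OR E OR A) AND (NOT B OR NOT D OR E OR NOT A) AND (NOT B OR NOT D OR NOT E OR A) AND (NOT B OR NOT D OR NOT E OR NOT A)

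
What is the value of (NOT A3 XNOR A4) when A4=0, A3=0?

Substituting: (NOT 0 XNOR 0)
= 0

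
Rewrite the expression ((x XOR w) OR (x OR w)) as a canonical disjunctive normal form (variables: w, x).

(NOT w AND x) OR (w AND NOT x) OR (w AND x)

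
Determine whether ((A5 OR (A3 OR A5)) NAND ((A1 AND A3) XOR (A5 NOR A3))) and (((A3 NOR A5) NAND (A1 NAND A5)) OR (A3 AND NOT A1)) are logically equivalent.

No. Counterexample: with A3=0, A1=0, A5=0, Expression 1 = 1 but Expression 2 = 0.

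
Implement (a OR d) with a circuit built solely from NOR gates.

((a NOR d) NOR (a NOR d))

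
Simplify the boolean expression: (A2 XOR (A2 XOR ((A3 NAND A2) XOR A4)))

By XOR self-cancellation ((E XOR v) XOR v = E):
= ((A3 NAND A2) XOR A4)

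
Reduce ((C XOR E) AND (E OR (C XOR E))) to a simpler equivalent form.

By absorption (E AND (E OR v) = E):
= (C XOR E)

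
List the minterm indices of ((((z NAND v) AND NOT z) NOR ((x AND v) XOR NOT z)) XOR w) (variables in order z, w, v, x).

Σm(4, 5, 6, 7, 8, 9, 10, 15) = (NOT z AND w AND NOT v AND NOT x) OR (NOT z AND w AND NOT v AND x) OR (NOT z AND w AND v AND NOT x) OR (NOT z AND w AND v AND x) OR (z AND NOT w AND NOT v AND NOT x) OR (z AND NOT w AND NOT v AND x) OR (z AND NOT w AND v AND NOT x) OR (z AND w AND v AND x)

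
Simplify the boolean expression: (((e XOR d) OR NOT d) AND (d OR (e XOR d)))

By distribution ((E OR v) AND (E OR NOT v) = E):
= (e XOR d)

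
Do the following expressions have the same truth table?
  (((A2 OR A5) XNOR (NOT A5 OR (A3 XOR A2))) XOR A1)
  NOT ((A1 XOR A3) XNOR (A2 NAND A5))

No. Counterexample: with A1=0, A2=0, A3=0, A5=0, Expression 1 = 0 but Expression 2 = 1.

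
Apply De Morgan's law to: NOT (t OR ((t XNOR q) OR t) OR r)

NOT t AND NOT ((t XNOR q) OR t) AND NOT r
De Morgan's: NOT(OR of terms) = AND of negations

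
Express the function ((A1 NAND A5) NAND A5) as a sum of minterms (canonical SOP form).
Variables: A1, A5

Σm(0, 2, 3) = (NOT A1 AND NOT A5) OR (A1 AND NOT A5) OR (A1 AND A5)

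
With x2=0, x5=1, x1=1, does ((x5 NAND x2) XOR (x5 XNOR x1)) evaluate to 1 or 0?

Substituting: ((1 NAND 0) XOR (1 XNOR 1))
= 0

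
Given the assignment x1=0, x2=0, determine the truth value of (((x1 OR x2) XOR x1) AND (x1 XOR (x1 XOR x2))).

Substituting: (((0 OR 0) XOR 0) AND (0 XOR (0 XOR 0)))
= 0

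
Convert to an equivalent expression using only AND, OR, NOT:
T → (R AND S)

NOT T OR (R AND S)
(Implication elimination: A → B = NOT A OR B)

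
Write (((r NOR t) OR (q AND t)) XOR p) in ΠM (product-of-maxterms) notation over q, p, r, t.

ΠM(1, 2, 3, 4, 10, 12, 13, 15) = (q OR p OR r OR NOT t) AND (q OR p OR NOT r OR t) AND (q OR p OR NOT r OR NOT t) AND (q OR NOT p OR r OR t) AND (NOT q OR p OR NOT r OR t) AND (NOT q OR NOT p OR r OR t) AND (NOT q OR NOT p OR r OR NOT t) AND (NOT q OR NOT p OR NOT r OR NOT t)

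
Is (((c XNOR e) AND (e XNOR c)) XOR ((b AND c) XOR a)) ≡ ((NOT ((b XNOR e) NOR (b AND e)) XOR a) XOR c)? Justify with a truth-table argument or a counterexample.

No. Counterexample: with a=0, e=0, c=0, b=1, Expression 1 = 1 but Expression 2 = 0.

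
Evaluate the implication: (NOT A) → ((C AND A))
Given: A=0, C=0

Antecedent (NOT A) = 1; consequent ((C AND A)) = 0.
1 → 0 = 0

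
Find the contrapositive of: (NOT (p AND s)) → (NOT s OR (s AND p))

Contrapositive: NOT (NOT s OR (s AND p)) → (p AND s)
Note: A statement and its contrapositive are logically equivalent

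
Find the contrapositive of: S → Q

Contrapositive: NOT Q → NOT S
Note: A statement and its contrapositive are logically equivalent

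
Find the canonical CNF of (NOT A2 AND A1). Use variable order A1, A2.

(A1 OR A2) AND (A1 OR NOT A2) AND (NOT A1 OR NOT A2)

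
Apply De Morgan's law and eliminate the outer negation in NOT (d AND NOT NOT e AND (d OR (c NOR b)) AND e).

NOT d OR NOT e OR NOT (d OR (c NOR b)) OR NOT e
De Morgan's: NOT(AND of terms) = OR of negations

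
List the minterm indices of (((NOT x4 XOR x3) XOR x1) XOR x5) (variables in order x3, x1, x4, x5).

Σm(0, 3, 5, 6, 9, 10, 12, 15) = (NOT x3 AND NOT x1 AND NOT x4 AND NOT x5) OR (NOT x3 AND NOT x1 AND x4 AND x5) OR (NOT x3 AND x1 AND NOT x4 AND x5) OR (NOT x3 AND x1 AND x4 AND NOT x5) OR (x3 AND NOT x1 AND NOT x4 AND x5) OR (x3 AND NOT x1 AND x4 AND NOT x5) OR (x3 AND x1 AND NOT x4 AND NOT x5) OR (x3 AND x1 AND x4 AND x5)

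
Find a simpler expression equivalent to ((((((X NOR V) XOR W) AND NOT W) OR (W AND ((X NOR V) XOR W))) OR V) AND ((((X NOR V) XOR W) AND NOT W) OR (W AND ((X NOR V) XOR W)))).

By absorption (E AND (E OR v) = E) then distribution ((E AND v) OR (E AND NOT v) = E):
= ((X NOR V) XOR W)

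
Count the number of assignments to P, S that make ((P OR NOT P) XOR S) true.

Satisfying assignments: (0,0), (1,0)
Count: 2 out of 4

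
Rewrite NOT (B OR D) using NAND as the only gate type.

(((B NAND B) NAND (D NAND D)) NAND ((B NAND B) NAND (D NAND D)))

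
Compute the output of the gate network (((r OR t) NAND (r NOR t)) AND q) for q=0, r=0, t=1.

Substituting: (((0 OR 1) NAND (0 NOR 1)) AND 0)
= 0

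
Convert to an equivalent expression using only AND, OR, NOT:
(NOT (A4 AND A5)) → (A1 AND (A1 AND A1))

(A4 AND A5) OR (A1 AND (A1 AND A1))
(Implication elimination: A → B = NOT A OR B)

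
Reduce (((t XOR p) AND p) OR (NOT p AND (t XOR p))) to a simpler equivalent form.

By distribution ((E AND v) OR (E AND NOT v) = E):
= (t XOR p)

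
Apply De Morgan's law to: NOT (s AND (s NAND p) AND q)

NOT s OR NOT (s NAND p) OR NOT q
De Morgan's: NOT(AND of terms) = OR of negations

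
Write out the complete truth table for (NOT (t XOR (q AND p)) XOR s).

p | s | t | q | Output
----------------------
0 | 0 | 0 | 0 | 1
0 | 0 | 0 | 1 | 1
0 | 0 | 1 | 0 | 0
0 | 0 | 1 | 1 | 0
0 | 1 | 0 | 0 | 0
0 | 1 | 0 | 1 | 0
0 | 1 | 1 | 0 | 1
0 | 1 | 1 | 1 | 1
1 | 0 | 0 | 0 | 1
1 | 0 | 0 | 1 | 0
1 | 0 | 1 | 0 | 0
1 | 0 | 1 | 1 | 1
1 | 1 | 0 | 0 | 0
1 | 1 | 0 | 1 | 1
1 | 1 | 1 | 0 | 1
1 | 1 | 1 | 1 | 0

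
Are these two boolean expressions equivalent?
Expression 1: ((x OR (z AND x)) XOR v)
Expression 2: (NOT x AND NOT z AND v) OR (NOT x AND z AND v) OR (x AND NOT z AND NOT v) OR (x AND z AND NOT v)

Yes, they are equivalent — the two output columns agree on all 8 assignments:
x | z | v | Expression 1 | Expression 2
---------------------------------------
0 | 0 | 0 | 0 | 0
0 | 0 | 1 | 1 | 1
0 | 1 | 0 | 0 | 0
0 | 1 | 1 | 1 | 1
1 | 0 | 0 | 1 | 1
1 | 0 | 1 | 0 | 0
1 | 1 | 0 | 1 | 1
1 | 1 | 1 | 0 | 0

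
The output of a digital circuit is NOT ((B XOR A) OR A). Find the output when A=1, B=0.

Substituting: NOT ((0 XOR 1) OR 1)
= 0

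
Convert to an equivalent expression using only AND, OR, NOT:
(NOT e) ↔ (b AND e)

((NOT e) AND (b AND e)) OR (e AND NOT (b AND e))
(Biconditional = both true or both false)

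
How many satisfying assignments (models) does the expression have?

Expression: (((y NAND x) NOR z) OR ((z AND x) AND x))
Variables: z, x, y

Satisfying assignments: (0,1,1), (1,1,0), (1,1,1)
Count: 3 out of 8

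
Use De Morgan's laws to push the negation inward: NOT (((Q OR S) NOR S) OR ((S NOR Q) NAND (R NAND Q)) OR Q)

NOT ((Q OR S) NOR S) AND NOT ((S NOR Q) NAND (R NAND Q)) AND NOT Q
De Morgan's: NOT(OR of terms) = AND of negations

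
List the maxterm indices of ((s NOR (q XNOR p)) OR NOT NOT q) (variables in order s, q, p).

ΠM(0, 4, 5) = (s OR q OR p) AND (NOT s OR q OR p) AND (NOT s OR q OR NOT p)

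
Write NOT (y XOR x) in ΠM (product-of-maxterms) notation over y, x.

ΠM(1, 2) = (y OR NOT x) AND (NOT y OR x)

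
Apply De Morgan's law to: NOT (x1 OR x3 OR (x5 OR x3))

NOT x1 AND NOT x3 AND NOT (x5 OR x3)
De Morgan's: NOT(OR of terms) = AND of negations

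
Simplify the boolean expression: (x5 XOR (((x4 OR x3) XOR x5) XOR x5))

By XOR self-cancellation ((E XOR v) XOR v = E):
= ((x4 OR x3) XOR x5)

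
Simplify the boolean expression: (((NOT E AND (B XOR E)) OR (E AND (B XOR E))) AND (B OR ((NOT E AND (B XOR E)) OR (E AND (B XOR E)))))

By absorption (E AND (E OR v) = E) then distribution ((E AND v) OR (E AND NOT v) = E):
= (B XOR E)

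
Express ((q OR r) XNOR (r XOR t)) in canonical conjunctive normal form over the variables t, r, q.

(t OR r OR NOT q) AND (NOT t OR r OR q) AND (NOT t OR NOT r OR q) AND (NOT t OR NOT r OR NOT q)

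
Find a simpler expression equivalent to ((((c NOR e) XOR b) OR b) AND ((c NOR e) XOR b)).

By absorption (E AND (E OR v) = E):
= ((c NOR e) XOR b)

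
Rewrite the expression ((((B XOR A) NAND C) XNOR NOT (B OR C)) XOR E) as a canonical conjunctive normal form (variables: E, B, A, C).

(E OR B OR A OR NOT C) AND (E OR NOT B OR A OR C) AND (E OR NOT B OR NOT A OR C) AND (E OR NOT B OR NOT A OR NOT C) AND (NOT E OR B OR A OR C) AND (NOT E OR B OR NOT A OR C) AND (NOT E OR B OR NOT A OR NOT C) AND (NOT E OR NOT B OR A OR NOT C)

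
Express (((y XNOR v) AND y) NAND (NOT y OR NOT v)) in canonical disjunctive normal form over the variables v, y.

(NOT v AND NOT y) OR (NOT v AND y) OR (v AND NOT y) OR (v AND y)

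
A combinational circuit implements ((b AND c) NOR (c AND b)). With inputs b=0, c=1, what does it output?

Substituting: ((0 AND 1) NOR (1 AND 0))
= 1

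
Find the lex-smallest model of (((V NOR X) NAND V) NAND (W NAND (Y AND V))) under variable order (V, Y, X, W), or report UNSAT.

V=1, Y=1, X=0, W=1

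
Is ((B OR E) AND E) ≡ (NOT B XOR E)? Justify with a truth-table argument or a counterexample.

No. Counterexample: with E=0, B=0, Expression 1 = 0 but Expression 2 = 1.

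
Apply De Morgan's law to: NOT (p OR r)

NOT p AND NOT r
De Morgan's: NOT(OR of terms) = AND of negations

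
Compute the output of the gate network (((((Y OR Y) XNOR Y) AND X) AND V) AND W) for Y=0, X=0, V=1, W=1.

Substituting: (((((0 OR 0) XNOR 0) AND 0) AND 1) AND 1)
= 0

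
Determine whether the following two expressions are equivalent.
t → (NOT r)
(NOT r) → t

No, Converse is not equivalent to original (counterexample: t=0, r=0)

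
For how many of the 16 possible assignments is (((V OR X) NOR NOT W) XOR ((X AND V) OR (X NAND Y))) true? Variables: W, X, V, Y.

Satisfying assignments: (0,0,0,0), (0,0,0,1), (0,0,1,0), (0,0,1,1), (0,1,0,0), (0,1,1,0), (0,1,1,1), (1,0,1,0), (1,0,1,1), (1,1,0,0), (1,1,1,0), (1,1,1,1)
Count: 12 out of 16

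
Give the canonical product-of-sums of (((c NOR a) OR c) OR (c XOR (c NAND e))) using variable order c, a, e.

ΠM() = TRUE (no maxterms)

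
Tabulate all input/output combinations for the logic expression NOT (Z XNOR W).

Z | W | Output
--------------
0 | 0 | 0
0 | 1 | 1
1 | 0 | 1
1 | 1 | 0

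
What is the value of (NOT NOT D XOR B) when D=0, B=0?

Substituting: (NOT NOT 0 XOR 0)
= 0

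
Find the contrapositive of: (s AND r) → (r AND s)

Contrapositive: NOT (r AND s) → NOT (s AND r)
Note: A statement and its contrapositive are logically equivalent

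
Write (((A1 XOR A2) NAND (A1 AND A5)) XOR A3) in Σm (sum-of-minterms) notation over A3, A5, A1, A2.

Σm(0, 1, 2, 3, 4, 5, 7, 14) = (NOT A3 AND NOT A5 AND NOT A1 AND NOT A2) OR (NOT A3 AND NOT A5 AND NOT A1 AND A2) OR (NOT A3 AND NOT A5 AND A1 AND NOT A2) OR (NOT A3 AND NOT A5 AND A1 AND A2) OR (NOT A3 AND A5 AND NOT A1 AND NOT A2) OR (NOT A3 AND A5 AND NOT A1 AND A2) OR (NOT A3 AND A5 AND A1 AND A2) OR (A3 AND A5 AND A1 AND NOT A2)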